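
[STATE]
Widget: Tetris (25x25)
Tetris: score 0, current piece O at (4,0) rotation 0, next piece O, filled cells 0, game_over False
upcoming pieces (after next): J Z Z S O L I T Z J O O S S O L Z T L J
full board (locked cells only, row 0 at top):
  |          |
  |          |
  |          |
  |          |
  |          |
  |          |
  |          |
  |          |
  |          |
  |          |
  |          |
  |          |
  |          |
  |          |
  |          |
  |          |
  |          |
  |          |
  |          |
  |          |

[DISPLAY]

    ▓▓    │Next:         
    ▓▓    │▓▓            
          │▓▓            
          │              
          │              
          │              
          │Score:        
          │0             
          │              
          │              
          │              
          │              
          │              
          │              
          │              
          │              
          │              
          │              
          │              
          │              
          │              
          │              
          │              
          │              
          │              


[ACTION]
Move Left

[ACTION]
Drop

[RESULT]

          │Next:         
   ▓▓     │▓▓            
   ▓▓     │▓▓            
          │              
          │              
          │              
          │Score:        
          │0             
          │              
          │              
          │              
          │              
          │              
          │              
          │              
          │              
          │              
          │              
          │              
          │              
          │              
          │              
          │              
          │              
          │              


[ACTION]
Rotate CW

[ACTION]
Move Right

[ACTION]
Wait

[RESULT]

          │Next:         
          │▓▓            
    ▓▓    │▓▓            
    ▓▓    │              
          │              
          │              
          │Score:        
          │0             
          │              
          │              
          │              
          │              
          │              
          │              
          │              
          │              
          │              
          │              
          │              
          │              
          │              
          │              
          │              
          │              
          │              


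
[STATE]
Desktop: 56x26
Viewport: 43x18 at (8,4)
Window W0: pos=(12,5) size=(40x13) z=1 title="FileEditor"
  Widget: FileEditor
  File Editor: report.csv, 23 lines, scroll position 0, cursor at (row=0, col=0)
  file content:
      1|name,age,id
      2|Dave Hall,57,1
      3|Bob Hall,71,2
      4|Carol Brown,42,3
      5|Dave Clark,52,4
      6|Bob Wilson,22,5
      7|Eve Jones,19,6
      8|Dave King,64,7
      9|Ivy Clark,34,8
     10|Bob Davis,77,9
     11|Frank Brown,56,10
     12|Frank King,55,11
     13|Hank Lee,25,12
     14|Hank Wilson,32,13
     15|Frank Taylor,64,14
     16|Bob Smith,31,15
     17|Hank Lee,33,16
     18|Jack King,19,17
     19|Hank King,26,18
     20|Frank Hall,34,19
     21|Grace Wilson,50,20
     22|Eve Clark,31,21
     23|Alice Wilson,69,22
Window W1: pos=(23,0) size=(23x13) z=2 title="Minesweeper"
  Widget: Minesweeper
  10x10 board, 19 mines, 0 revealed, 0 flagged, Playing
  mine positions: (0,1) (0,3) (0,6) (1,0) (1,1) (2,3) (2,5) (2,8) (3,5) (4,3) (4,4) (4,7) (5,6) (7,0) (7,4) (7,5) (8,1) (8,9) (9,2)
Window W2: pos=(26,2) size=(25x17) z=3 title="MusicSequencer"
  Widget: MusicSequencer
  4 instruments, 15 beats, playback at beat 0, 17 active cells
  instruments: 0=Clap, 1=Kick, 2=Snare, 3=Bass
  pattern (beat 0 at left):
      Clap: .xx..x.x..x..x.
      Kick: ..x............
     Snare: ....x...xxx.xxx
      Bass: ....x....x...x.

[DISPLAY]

               ┃■■┠───────────────────────┨
    ┏━━━━━━━━━━┃■■┃      ▼12345678901234  ┃
    ┃ FileEdito┃■■┃  Clap·██··█·█··█··█·  ┃
    ┠──────────┃■■┃  Kick··█············  ┃
    ┃█ame,age,i┃■■┃ Snare····█···███·███  ┃
    ┃Dave Hall,┃■■┃  Bass····█····█···█·  ┃
    ┃Bob Hall,7┃■■┃                       ┃
    ┃Carol Brow┃■■┃                       ┃
    ┃Dave Clark┗━━┃                       ┃
    ┃Bob Wilson,22┃                       ┃
    ┃Eve Jones,19,┃                       ┃
    ┃Dave King,64,┃                       ┃
    ┃Ivy Clark,34,┃                       ┃
    ┗━━━━━━━━━━━━━┃                       ┃
                  ┗━━━━━━━━━━━━━━━━━━━━━━━┛
                                           
                                           
                                           


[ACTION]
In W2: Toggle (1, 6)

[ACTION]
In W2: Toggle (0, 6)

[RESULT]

               ┃■■┠───────────────────────┨
    ┏━━━━━━━━━━┃■■┃      ▼12345678901234  ┃
    ┃ FileEdito┃■■┃  Clap·██··███··█··█·  ┃
    ┠──────────┃■■┃  Kick··█···█········  ┃
    ┃█ame,age,i┃■■┃ Snare····█···███·███  ┃
    ┃Dave Hall,┃■■┃  Bass····█····█···█·  ┃
    ┃Bob Hall,7┃■■┃                       ┃
    ┃Carol Brow┃■■┃                       ┃
    ┃Dave Clark┗━━┃                       ┃
    ┃Bob Wilson,22┃                       ┃
    ┃Eve Jones,19,┃                       ┃
    ┃Dave King,64,┃                       ┃
    ┃Ivy Clark,34,┃                       ┃
    ┗━━━━━━━━━━━━━┃                       ┃
                  ┗━━━━━━━━━━━━━━━━━━━━━━━┛
                                           
                                           
                                           


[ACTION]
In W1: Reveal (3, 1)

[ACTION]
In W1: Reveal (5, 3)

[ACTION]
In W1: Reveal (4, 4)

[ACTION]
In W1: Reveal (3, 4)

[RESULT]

               ┃✹✹┠───────────────────────┨
    ┏━━━━━━━━━━┃22┃      ▼12345678901234  ┃
    ┃ FileEdito┃  ┃  Clap·██··███··█··█·  ┃
    ┠──────────┃  ┃  Kick··█···█········  ┃
    ┃█ame,age,i┃  ┃ Snare····█···███·███  ┃
    ┃Dave Hall,┃11┃  Bass····█····█···█·  ┃
    ┃Bob Hall,7┃✹2┃                       ┃
    ┃Carol Brow┃■✹┃                       ┃
    ┃Dave Clark┗━━┃                       ┃
    ┃Bob Wilson,22┃                       ┃
    ┃Eve Jones,19,┃                       ┃
    ┃Dave King,64,┃                       ┃
    ┃Ivy Clark,34,┃                       ┃
    ┗━━━━━━━━━━━━━┃                       ┃
                  ┗━━━━━━━━━━━━━━━━━━━━━━━┛
                                           
                                           
                                           


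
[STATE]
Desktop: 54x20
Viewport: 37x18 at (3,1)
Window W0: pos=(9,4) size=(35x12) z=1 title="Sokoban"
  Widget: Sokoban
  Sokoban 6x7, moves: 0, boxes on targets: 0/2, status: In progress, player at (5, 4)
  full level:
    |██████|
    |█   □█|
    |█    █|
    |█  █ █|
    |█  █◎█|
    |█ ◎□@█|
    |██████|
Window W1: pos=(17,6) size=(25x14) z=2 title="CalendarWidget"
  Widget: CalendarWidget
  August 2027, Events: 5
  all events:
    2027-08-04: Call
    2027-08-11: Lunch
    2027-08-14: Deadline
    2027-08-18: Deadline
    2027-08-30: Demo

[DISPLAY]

                                     
                                     
                                     
      ┏━━━━━━━━━━━━━━━━━━━━━━━━━━━━━━
      ┃ Sokoban                      
      ┠───────┏━━━━━━━━━━━━━━━━━━━━━━
      ┃██████ ┃ CalendarWidget       
      ┃█   □█ ┠──────────────────────
      ┃█    █ ┃      August 2027     
      ┃█  █ █ ┃Mo Tu We Th Fr Sa Su  
      ┃█  █◎█ ┃                   1  
      ┃█ ◎□@█ ┃ 2  3  4*  5  6  7  8 
      ┃██████ ┃ 9 10 11* 12 13 14* 15
      ┃Moves: ┃16 17 18* 19 20 21 22 
      ┗━━━━━━━┃23 24 25 26 27 28 29  
              ┃30* 31                
              ┃                      
              ┃                      


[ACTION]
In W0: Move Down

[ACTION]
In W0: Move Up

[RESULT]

                                     
                                     
                                     
      ┏━━━━━━━━━━━━━━━━━━━━━━━━━━━━━━
      ┃ Sokoban                      
      ┠───────┏━━━━━━━━━━━━━━━━━━━━━━
      ┃██████ ┃ CalendarWidget       
      ┃█   □█ ┠──────────────────────
      ┃█    █ ┃      August 2027     
      ┃█  █ █ ┃Mo Tu We Th Fr Sa Su  
      ┃█  █+█ ┃                   1  
      ┃█ ◎□ █ ┃ 2  3  4*  5  6  7  8 
      ┃██████ ┃ 9 10 11* 12 13 14* 15
      ┃Moves: ┃16 17 18* 19 20 21 22 
      ┗━━━━━━━┃23 24 25 26 27 28 29  
              ┃30* 31                
              ┃                      
              ┃                      


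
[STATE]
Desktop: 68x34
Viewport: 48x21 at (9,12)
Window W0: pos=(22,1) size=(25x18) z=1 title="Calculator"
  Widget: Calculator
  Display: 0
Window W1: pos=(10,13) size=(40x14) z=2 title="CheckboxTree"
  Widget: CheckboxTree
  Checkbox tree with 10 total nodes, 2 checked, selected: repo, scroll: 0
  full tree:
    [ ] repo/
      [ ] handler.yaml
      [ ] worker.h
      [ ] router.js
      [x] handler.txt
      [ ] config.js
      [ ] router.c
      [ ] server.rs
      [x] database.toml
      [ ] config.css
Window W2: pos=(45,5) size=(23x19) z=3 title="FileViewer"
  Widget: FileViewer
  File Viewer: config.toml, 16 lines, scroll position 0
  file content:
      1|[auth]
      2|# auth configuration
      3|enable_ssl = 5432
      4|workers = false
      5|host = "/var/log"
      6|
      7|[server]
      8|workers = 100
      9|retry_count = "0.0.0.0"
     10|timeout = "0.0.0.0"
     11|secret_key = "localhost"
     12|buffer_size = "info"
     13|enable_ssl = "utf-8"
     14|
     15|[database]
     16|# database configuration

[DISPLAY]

             ┃│ 0 │ . │ = │ + │     ┃host = "/va
 ┏━━━━━━━━━━━━━━━━━━━━━━━━━━━━━━━━━━┃           
 ┃ CheckboxTree                     ┃[server]   
 ┠──────────────────────────────────┃workers = 1
 ┃>[-] repo/                        ┃retry_count
 ┃   [ ] handler.yaml               ┃timeout = "
 ┃   [ ] worker.h                   ┃secret_key 
 ┃   [ ] router.js                  ┃buffer_size
 ┃   [x] handler.txt                ┃enable_ssl 
 ┃   [ ] config.js                  ┃           
 ┃   [ ] router.c                   ┃[database] 
 ┃   [ ] server.rs                  ┗━━━━━━━━━━━
 ┃   [x] database.toml                  ┃       
 ┃   [ ] config.css                     ┃       
 ┗━━━━━━━━━━━━━━━━━━━━━━━━━━━━━━━━━━━━━━┛       
                                                
                                                
                                                
                                                
                                                
                                                


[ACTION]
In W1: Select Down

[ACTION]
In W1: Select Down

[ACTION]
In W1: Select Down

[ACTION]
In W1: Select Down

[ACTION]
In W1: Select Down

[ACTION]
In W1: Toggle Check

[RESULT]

             ┃│ 0 │ . │ = │ + │     ┃host = "/va
 ┏━━━━━━━━━━━━━━━━━━━━━━━━━━━━━━━━━━┃           
 ┃ CheckboxTree                     ┃[server]   
 ┠──────────────────────────────────┃workers = 1
 ┃ [-] repo/                        ┃retry_count
 ┃   [ ] handler.yaml               ┃timeout = "
 ┃   [ ] worker.h                   ┃secret_key 
 ┃   [ ] router.js                  ┃buffer_size
 ┃   [x] handler.txt                ┃enable_ssl 
 ┃>  [x] config.js                  ┃           
 ┃   [ ] router.c                   ┃[database] 
 ┃   [ ] server.rs                  ┗━━━━━━━━━━━
 ┃   [x] database.toml                  ┃       
 ┃   [ ] config.css                     ┃       
 ┗━━━━━━━━━━━━━━━━━━━━━━━━━━━━━━━━━━━━━━┛       
                                                
                                                
                                                
                                                
                                                
                                                


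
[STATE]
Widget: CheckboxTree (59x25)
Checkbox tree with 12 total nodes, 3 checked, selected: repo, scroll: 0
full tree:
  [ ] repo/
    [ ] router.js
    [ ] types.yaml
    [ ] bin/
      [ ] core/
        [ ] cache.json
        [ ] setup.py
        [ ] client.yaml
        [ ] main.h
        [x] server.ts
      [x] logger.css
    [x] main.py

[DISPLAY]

>[-] repo/                                                 
   [ ] router.js                                           
   [ ] types.yaml                                          
   [-] bin/                                                
     [-] core/                                             
       [ ] cache.json                                      
       [ ] setup.py                                        
       [ ] client.yaml                                     
       [ ] main.h                                          
       [x] server.ts                                       
     [x] logger.css                                        
   [x] main.py                                             
                                                           
                                                           
                                                           
                                                           
                                                           
                                                           
                                                           
                                                           
                                                           
                                                           
                                                           
                                                           
                                                           


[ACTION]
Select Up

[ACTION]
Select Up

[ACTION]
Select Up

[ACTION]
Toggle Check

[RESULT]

>[x] repo/                                                 
   [x] router.js                                           
   [x] types.yaml                                          
   [x] bin/                                                
     [x] core/                                             
       [x] cache.json                                      
       [x] setup.py                                        
       [x] client.yaml                                     
       [x] main.h                                          
       [x] server.ts                                       
     [x] logger.css                                        
   [x] main.py                                             
                                                           
                                                           
                                                           
                                                           
                                                           
                                                           
                                                           
                                                           
                                                           
                                                           
                                                           
                                                           
                                                           


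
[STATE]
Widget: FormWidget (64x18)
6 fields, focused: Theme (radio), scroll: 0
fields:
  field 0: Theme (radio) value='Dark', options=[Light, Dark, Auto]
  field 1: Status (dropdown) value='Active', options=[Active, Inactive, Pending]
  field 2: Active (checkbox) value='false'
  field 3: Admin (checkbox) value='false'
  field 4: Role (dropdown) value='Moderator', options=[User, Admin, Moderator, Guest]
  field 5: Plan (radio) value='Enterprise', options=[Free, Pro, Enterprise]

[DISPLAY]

> Theme:      ( ) Light  (●) Dark  ( ) Auto                     
  Status:     [Active                                         ▼]
  Active:     [ ]                                               
  Admin:      [ ]                                               
  Role:       [Moderator                                      ▼]
  Plan:       ( ) Free  ( ) Pro  (●) Enterprise                 
                                                                
                                                                
                                                                
                                                                
                                                                
                                                                
                                                                
                                                                
                                                                
                                                                
                                                                
                                                                


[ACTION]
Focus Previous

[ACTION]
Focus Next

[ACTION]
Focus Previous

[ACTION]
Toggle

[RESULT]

  Theme:      ( ) Light  (●) Dark  ( ) Auto                     
  Status:     [Active                                         ▼]
  Active:     [ ]                                               
  Admin:      [ ]                                               
  Role:       [Moderator                                      ▼]
> Plan:       ( ) Free  ( ) Pro  (●) Enterprise                 
                                                                
                                                                
                                                                
                                                                
                                                                
                                                                
                                                                
                                                                
                                                                
                                                                
                                                                
                                                                


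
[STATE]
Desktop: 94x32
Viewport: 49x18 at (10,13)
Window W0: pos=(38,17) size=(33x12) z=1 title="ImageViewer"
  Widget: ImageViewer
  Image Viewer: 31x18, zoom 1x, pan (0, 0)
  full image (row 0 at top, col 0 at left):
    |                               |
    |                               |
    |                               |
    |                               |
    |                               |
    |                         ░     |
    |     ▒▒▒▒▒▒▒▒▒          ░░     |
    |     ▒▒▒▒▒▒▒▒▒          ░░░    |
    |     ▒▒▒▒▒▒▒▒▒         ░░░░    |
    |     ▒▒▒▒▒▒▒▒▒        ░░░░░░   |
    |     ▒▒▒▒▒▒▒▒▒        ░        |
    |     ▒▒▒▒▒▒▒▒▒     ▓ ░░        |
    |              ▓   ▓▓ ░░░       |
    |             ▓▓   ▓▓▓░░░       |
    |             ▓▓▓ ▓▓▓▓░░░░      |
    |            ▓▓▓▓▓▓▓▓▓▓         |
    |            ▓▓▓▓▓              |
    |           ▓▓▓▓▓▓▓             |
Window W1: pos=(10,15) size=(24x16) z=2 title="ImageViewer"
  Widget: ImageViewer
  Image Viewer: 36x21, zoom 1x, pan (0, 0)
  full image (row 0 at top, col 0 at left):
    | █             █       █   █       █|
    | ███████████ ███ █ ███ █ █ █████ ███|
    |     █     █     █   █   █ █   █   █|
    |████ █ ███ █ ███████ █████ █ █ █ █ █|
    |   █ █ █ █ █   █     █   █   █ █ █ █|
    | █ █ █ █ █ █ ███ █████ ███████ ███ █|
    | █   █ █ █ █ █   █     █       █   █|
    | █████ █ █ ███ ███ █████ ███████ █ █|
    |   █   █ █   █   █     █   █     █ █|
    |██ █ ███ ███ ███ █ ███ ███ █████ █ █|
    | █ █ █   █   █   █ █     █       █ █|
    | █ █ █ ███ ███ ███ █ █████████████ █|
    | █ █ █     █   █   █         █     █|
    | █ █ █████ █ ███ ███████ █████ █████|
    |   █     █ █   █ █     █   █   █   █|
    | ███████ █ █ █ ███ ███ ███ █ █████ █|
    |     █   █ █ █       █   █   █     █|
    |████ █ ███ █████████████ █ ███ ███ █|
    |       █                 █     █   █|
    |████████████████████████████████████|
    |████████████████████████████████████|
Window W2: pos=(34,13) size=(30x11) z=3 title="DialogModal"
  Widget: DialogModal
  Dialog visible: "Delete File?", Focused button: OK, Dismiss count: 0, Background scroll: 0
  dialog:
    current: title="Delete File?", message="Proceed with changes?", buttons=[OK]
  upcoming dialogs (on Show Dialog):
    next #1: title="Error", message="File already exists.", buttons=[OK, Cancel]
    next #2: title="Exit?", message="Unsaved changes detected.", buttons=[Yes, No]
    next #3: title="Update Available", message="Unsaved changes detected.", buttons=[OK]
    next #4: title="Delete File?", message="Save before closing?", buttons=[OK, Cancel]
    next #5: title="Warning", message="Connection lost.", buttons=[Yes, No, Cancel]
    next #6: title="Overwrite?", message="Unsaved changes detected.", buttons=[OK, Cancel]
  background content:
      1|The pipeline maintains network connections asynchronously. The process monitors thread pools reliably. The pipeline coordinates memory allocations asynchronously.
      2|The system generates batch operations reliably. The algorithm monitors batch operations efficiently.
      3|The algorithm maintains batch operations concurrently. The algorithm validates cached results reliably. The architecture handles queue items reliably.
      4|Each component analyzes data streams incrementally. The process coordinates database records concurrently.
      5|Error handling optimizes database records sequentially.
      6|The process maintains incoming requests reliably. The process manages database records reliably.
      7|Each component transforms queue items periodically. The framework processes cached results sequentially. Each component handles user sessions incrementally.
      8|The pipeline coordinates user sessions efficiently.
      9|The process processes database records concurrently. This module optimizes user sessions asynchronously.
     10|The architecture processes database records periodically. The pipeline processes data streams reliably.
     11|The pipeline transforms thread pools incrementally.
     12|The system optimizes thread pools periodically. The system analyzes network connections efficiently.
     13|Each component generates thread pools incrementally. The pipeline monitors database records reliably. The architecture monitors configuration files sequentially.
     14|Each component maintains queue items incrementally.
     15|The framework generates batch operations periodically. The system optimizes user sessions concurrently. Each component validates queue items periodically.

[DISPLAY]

                        ┏━━━━━━━━━━━━━━━━━━━━━━━━
                        ┃ DialogModal            
┏━━━━━━━━━━━━━━━━━━━━━━┓┠────────────────────────
┃ ImageViewer          ┃┃The pipeline maintains n
┠──────────────────────┨┃Th┌─────────────────────
┃ █             █      ┃┃Th│     Delete File?    
┃ ███████████ ███ █ ███┃┃Ea│Proceed with changes?
┃     █     █     █   █┃┃Er│         [OK]        
┃████ █ ███ █ ███████ █┃┃Th└─────────────────────
┃   █ █ █ █ █   █     █┃┃Each component transform
┃ █ █ █ █ █ █ ███ █████┃┗━━━━━━━━━━━━━━━━━━━━━━━━
┃ █   █ █ █ █ █   █    ┃    ┃                    
┃ █████ █ █ ███ ███ ███┃    ┃                    
┃   █   █ █   █   █    ┃    ┃     ▒▒▒▒▒▒▒▒▒      
┃██ █ ███ ███ ███ █ ███┃    ┃     ▒▒▒▒▒▒▒▒▒      
┃ █ █ █   █   █   █ █  ┃    ┗━━━━━━━━━━━━━━━━━━━━
┃ █ █ █ ███ ███ ███ █ █┃                         
┗━━━━━━━━━━━━━━━━━━━━━━┛                         


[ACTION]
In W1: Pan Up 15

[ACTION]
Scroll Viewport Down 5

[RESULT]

                        ┃ DialogModal            
┏━━━━━━━━━━━━━━━━━━━━━━┓┠────────────────────────
┃ ImageViewer          ┃┃The pipeline maintains n
┠──────────────────────┨┃Th┌─────────────────────
┃ █             █      ┃┃Th│     Delete File?    
┃ ███████████ ███ █ ███┃┃Ea│Proceed with changes?
┃     █     █     █   █┃┃Er│         [OK]        
┃████ █ ███ █ ███████ █┃┃Th└─────────────────────
┃   █ █ █ █ █   █     █┃┃Each component transform
┃ █ █ █ █ █ █ ███ █████┃┗━━━━━━━━━━━━━━━━━━━━━━━━
┃ █   █ █ █ █ █   █    ┃    ┃                    
┃ █████ █ █ ███ ███ ███┃    ┃                    
┃   █   █ █   █   █    ┃    ┃     ▒▒▒▒▒▒▒▒▒      
┃██ █ ███ ███ ███ █ ███┃    ┃     ▒▒▒▒▒▒▒▒▒      
┃ █ █ █   █   █   █ █  ┃    ┗━━━━━━━━━━━━━━━━━━━━
┃ █ █ █ ███ ███ ███ █ █┃                         
┗━━━━━━━━━━━━━━━━━━━━━━┛                         
                                                 


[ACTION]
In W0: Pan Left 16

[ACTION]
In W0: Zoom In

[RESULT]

                        ┃ DialogModal            
┏━━━━━━━━━━━━━━━━━━━━━━┓┠────────────────────────
┃ ImageViewer          ┃┃The pipeline maintains n
┠──────────────────────┨┃Th┌─────────────────────
┃ █             █      ┃┃Th│     Delete File?    
┃ ███████████ ███ █ ███┃┃Ea│Proceed with changes?
┃     █     █     █   █┃┃Er│         [OK]        
┃████ █ ███ █ ███████ █┃┃Th└─────────────────────
┃   █ █ █ █ █   █     █┃┃Each component transform
┃ █ █ █ █ █ █ ███ █████┃┗━━━━━━━━━━━━━━━━━━━━━━━━
┃ █   █ █ █ █ █   █    ┃    ┃                    
┃ █████ █ █ ███ ███ ███┃    ┃                    
┃   █   █ █   █   █    ┃    ┃                    
┃██ █ ███ ███ ███ █ ███┃    ┃                    
┃ █ █ █   █   █   █ █  ┃    ┗━━━━━━━━━━━━━━━━━━━━
┃ █ █ █ ███ ███ ███ █ █┃                         
┗━━━━━━━━━━━━━━━━━━━━━━┛                         
                                                 


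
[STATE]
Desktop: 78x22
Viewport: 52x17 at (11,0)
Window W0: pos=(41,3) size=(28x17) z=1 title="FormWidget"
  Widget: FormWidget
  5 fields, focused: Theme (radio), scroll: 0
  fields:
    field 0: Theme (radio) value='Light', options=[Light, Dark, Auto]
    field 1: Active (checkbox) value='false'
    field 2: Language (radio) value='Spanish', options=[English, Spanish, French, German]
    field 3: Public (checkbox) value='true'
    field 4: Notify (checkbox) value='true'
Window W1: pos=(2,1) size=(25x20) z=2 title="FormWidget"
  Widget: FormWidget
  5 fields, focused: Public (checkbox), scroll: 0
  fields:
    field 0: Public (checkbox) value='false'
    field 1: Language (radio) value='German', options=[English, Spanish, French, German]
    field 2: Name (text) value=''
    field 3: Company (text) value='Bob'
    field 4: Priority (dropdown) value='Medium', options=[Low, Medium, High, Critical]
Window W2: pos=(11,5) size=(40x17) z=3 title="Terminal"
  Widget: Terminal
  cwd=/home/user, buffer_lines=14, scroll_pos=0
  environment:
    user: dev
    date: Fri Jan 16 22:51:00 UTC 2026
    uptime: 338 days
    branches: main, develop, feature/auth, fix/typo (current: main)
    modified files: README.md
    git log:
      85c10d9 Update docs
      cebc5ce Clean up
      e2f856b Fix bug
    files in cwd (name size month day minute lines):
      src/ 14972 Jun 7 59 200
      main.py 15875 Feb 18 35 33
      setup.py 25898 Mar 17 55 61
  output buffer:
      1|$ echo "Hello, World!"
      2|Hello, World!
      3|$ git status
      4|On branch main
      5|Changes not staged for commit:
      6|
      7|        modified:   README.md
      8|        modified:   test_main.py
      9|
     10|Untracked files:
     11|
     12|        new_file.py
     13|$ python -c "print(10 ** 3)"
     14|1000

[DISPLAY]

                                                    
━━━━━━━━━━━━━━━┓                                    
get            ┃                                    
───────────────┨              ┏━━━━━━━━━━━━━━━━━━━━━
:     [ ]      ┃              ┃ FormWidget          
┏━━━━━━━━━━━━━━━━━━━━━━━━━━━━━━━━━━━━━━┓────────────
┃ Terminal                             ┃     (●) Lig
┠──────────────────────────────────────┨     [ ]    
┃$ echo "Hello, World!"                ┃e:   ( ) Eng
┃Hello, World!                         ┃     [x]    
┃$ git status                          ┃     [x]    
┃On branch main                        ┃            
┃Changes not staged for commit:        ┃            
┃                                      ┃            
┃        modified:   README.md         ┃            
┃        modified:   test_main.py      ┃            
┃                                      ┃            


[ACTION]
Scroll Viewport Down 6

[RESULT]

┏━━━━━━━━━━━━━━━━━━━━━━━━━━━━━━━━━━━━━━┓────────────
┃ Terminal                             ┃     (●) Lig
┠──────────────────────────────────────┨     [ ]    
┃$ echo "Hello, World!"                ┃e:   ( ) Eng
┃Hello, World!                         ┃     [x]    
┃$ git status                          ┃     [x]    
┃On branch main                        ┃            
┃Changes not staged for commit:        ┃            
┃                                      ┃            
┃        modified:   README.md         ┃            
┃        modified:   test_main.py      ┃            
┃                                      ┃            
┃Untracked files:                      ┃            
┃                                      ┃            
┃        new_file.py                   ┃━━━━━━━━━━━━
┃$ python -c "print(10 ** 3)"          ┃            
┗━━━━━━━━━━━━━━━━━━━━━━━━━━━━━━━━━━━━━━┛            


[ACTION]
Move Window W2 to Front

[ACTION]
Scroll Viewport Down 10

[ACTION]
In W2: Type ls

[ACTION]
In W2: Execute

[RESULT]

┏━━━━━━━━━━━━━━━━━━━━━━━━━━━━━━━━━━━━━━┓────────────
┃ Terminal                             ┃     (●) Lig
┠──────────────────────────────────────┨     [ ]    
┃Changes not staged for commit:        ┃e:   ( ) Eng
┃                                      ┃     [x]    
┃        modified:   README.md         ┃     [x]    
┃        modified:   test_main.py      ┃            
┃                                      ┃            
┃Untracked files:                      ┃            
┃                                      ┃            
┃        new_file.py                   ┃            
┃$ python -c "print(10 ** 3)"          ┃            
┃1000                                  ┃            
┃$ ls                                  ┃            
┃src/  main.py  setup.py               ┃━━━━━━━━━━━━
┃$ █                                   ┃            
┗━━━━━━━━━━━━━━━━━━━━━━━━━━━━━━━━━━━━━━┛            


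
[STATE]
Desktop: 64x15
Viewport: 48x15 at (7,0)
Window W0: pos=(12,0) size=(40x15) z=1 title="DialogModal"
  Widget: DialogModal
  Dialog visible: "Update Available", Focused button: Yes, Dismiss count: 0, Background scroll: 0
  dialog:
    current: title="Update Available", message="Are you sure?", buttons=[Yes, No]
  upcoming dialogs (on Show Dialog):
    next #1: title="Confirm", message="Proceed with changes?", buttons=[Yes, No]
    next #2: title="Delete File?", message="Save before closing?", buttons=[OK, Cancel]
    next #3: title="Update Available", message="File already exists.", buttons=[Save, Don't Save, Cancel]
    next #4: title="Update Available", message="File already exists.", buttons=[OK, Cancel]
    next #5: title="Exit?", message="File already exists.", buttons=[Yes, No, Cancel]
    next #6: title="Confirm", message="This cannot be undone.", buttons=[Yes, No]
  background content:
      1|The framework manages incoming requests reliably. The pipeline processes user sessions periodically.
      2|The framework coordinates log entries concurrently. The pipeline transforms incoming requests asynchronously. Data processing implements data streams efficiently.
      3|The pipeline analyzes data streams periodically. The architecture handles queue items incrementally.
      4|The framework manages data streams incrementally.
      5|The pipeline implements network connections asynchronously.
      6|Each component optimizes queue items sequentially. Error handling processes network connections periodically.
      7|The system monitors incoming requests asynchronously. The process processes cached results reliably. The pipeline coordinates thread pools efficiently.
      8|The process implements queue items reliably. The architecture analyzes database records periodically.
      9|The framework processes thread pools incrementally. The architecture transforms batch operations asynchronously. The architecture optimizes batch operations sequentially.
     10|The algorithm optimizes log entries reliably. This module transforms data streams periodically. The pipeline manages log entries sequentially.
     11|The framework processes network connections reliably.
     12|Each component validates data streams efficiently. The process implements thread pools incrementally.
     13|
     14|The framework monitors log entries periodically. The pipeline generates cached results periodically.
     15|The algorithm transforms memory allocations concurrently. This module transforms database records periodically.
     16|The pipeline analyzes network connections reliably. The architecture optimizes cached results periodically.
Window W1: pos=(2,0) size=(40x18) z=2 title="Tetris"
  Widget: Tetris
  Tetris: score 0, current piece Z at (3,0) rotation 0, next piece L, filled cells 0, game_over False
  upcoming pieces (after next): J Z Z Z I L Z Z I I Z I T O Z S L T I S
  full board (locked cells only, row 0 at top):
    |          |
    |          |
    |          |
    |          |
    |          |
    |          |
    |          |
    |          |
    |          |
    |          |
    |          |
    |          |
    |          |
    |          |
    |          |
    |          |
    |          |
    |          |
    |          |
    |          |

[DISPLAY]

━━━━━━━━━━━━━━━━━━━━━━━━━━━━━━━━━━┓━━━━━━━━━┓   
ris                               ┃         ┃   
──────────────────────────────────┨─────────┨   
      │Next:                      ┃g request┃   
      │  ▒                        ┃ entries ┃   
      │▒▒▒                        ┃reams per┃   
      │                           ┃reams inc┃   
      │                           ┃rk connec┃   
      │                           ┃e items s┃   
      │Score:                     ┃requests ┃   
      │0                          ┃items rel┃   
      │                           ┃d pools i┃   
      │                           ┃ntries re┃   
      │                           ┃rk connec┃   
      │                           ┃━━━━━━━━━┛   


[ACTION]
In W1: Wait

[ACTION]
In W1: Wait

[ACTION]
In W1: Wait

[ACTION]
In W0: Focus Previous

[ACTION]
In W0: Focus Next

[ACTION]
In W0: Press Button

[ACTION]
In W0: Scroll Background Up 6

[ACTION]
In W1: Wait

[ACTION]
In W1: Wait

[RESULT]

━━━━━━━━━━━━━━━━━━━━━━━━━━━━━━━━━━┓━━━━━━━━━┓   
ris                               ┃         ┃   
──────────────────────────────────┨─────────┨   
▓▓    │Next:                      ┃g request┃   
      │  ▒                        ┃ entries ┃   
      │▒▒▒                        ┃reams per┃   
      │                           ┃reams inc┃   
      │                           ┃rk connec┃   
      │                           ┃e items s┃   
      │Score:                     ┃requests ┃   
      │0                          ┃items rel┃   
      │                           ┃d pools i┃   
      │                           ┃ntries re┃   
      │                           ┃rk connec┃   
      │                           ┃━━━━━━━━━┛   
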